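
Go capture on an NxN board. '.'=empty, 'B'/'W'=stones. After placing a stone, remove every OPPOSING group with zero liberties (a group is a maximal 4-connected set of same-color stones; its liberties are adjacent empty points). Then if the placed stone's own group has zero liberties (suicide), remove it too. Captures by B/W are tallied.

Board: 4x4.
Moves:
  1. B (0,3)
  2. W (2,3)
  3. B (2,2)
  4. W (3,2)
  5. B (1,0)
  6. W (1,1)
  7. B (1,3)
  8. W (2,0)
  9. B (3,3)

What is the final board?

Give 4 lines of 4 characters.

Move 1: B@(0,3) -> caps B=0 W=0
Move 2: W@(2,3) -> caps B=0 W=0
Move 3: B@(2,2) -> caps B=0 W=0
Move 4: W@(3,2) -> caps B=0 W=0
Move 5: B@(1,0) -> caps B=0 W=0
Move 6: W@(1,1) -> caps B=0 W=0
Move 7: B@(1,3) -> caps B=0 W=0
Move 8: W@(2,0) -> caps B=0 W=0
Move 9: B@(3,3) -> caps B=1 W=0

Answer: ...B
BW.B
W.B.
..WB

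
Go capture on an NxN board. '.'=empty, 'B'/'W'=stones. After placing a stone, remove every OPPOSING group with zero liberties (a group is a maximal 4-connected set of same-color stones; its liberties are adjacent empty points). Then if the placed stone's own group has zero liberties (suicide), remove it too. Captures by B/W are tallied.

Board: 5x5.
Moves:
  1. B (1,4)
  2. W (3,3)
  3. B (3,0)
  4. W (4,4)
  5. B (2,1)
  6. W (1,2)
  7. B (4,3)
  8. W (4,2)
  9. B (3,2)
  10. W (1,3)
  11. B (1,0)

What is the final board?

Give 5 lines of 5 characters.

Answer: .....
B.WWB
.B...
B.BW.
..W.W

Derivation:
Move 1: B@(1,4) -> caps B=0 W=0
Move 2: W@(3,3) -> caps B=0 W=0
Move 3: B@(3,0) -> caps B=0 W=0
Move 4: W@(4,4) -> caps B=0 W=0
Move 5: B@(2,1) -> caps B=0 W=0
Move 6: W@(1,2) -> caps B=0 W=0
Move 7: B@(4,3) -> caps B=0 W=0
Move 8: W@(4,2) -> caps B=0 W=1
Move 9: B@(3,2) -> caps B=0 W=1
Move 10: W@(1,3) -> caps B=0 W=1
Move 11: B@(1,0) -> caps B=0 W=1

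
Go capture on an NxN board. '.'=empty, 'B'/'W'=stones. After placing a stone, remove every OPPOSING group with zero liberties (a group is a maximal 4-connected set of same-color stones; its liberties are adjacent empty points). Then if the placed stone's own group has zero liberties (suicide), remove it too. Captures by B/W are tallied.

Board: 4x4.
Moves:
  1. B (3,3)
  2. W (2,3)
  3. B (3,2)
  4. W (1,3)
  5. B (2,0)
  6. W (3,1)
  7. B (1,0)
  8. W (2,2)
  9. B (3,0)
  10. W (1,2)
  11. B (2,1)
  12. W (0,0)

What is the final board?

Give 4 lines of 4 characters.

Move 1: B@(3,3) -> caps B=0 W=0
Move 2: W@(2,3) -> caps B=0 W=0
Move 3: B@(3,2) -> caps B=0 W=0
Move 4: W@(1,3) -> caps B=0 W=0
Move 5: B@(2,0) -> caps B=0 W=0
Move 6: W@(3,1) -> caps B=0 W=0
Move 7: B@(1,0) -> caps B=0 W=0
Move 8: W@(2,2) -> caps B=0 W=2
Move 9: B@(3,0) -> caps B=0 W=2
Move 10: W@(1,2) -> caps B=0 W=2
Move 11: B@(2,1) -> caps B=0 W=2
Move 12: W@(0,0) -> caps B=0 W=2

Answer: W...
B.WW
BBWW
BW..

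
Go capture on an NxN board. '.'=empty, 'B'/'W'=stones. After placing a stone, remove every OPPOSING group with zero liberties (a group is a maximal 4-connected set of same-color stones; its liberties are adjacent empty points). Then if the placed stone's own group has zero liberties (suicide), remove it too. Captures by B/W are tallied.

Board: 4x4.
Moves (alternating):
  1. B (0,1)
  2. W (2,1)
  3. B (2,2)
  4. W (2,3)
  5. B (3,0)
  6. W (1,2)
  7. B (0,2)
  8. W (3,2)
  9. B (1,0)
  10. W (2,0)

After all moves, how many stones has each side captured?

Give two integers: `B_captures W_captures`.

Move 1: B@(0,1) -> caps B=0 W=0
Move 2: W@(2,1) -> caps B=0 W=0
Move 3: B@(2,2) -> caps B=0 W=0
Move 4: W@(2,3) -> caps B=0 W=0
Move 5: B@(3,0) -> caps B=0 W=0
Move 6: W@(1,2) -> caps B=0 W=0
Move 7: B@(0,2) -> caps B=0 W=0
Move 8: W@(3,2) -> caps B=0 W=1
Move 9: B@(1,0) -> caps B=0 W=1
Move 10: W@(2,0) -> caps B=0 W=1

Answer: 0 1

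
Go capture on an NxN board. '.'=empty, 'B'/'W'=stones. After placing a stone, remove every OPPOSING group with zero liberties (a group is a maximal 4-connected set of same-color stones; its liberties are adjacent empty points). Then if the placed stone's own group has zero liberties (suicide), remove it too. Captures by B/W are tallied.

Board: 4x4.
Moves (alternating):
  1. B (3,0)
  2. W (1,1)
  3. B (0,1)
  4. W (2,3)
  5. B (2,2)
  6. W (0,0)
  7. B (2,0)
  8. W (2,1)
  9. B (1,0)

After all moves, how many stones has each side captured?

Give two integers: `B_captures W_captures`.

Answer: 1 0

Derivation:
Move 1: B@(3,0) -> caps B=0 W=0
Move 2: W@(1,1) -> caps B=0 W=0
Move 3: B@(0,1) -> caps B=0 W=0
Move 4: W@(2,3) -> caps B=0 W=0
Move 5: B@(2,2) -> caps B=0 W=0
Move 6: W@(0,0) -> caps B=0 W=0
Move 7: B@(2,0) -> caps B=0 W=0
Move 8: W@(2,1) -> caps B=0 W=0
Move 9: B@(1,0) -> caps B=1 W=0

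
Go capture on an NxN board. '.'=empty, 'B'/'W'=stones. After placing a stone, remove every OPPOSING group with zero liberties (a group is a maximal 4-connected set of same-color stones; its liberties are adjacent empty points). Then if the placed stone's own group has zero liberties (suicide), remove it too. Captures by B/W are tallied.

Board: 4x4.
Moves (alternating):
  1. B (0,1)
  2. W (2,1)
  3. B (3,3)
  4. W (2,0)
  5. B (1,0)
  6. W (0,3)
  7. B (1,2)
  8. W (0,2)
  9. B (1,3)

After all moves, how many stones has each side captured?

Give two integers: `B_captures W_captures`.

Answer: 2 0

Derivation:
Move 1: B@(0,1) -> caps B=0 W=0
Move 2: W@(2,1) -> caps B=0 W=0
Move 3: B@(3,3) -> caps B=0 W=0
Move 4: W@(2,0) -> caps B=0 W=0
Move 5: B@(1,0) -> caps B=0 W=0
Move 6: W@(0,3) -> caps B=0 W=0
Move 7: B@(1,2) -> caps B=0 W=0
Move 8: W@(0,2) -> caps B=0 W=0
Move 9: B@(1,3) -> caps B=2 W=0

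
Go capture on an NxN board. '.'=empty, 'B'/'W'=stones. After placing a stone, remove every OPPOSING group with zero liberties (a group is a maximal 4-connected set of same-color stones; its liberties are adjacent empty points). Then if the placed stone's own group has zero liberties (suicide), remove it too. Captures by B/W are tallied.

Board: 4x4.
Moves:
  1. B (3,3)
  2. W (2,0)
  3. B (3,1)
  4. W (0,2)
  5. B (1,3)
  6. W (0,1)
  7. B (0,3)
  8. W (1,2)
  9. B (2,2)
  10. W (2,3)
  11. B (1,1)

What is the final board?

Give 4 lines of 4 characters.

Move 1: B@(3,3) -> caps B=0 W=0
Move 2: W@(2,0) -> caps B=0 W=0
Move 3: B@(3,1) -> caps B=0 W=0
Move 4: W@(0,2) -> caps B=0 W=0
Move 5: B@(1,3) -> caps B=0 W=0
Move 6: W@(0,1) -> caps B=0 W=0
Move 7: B@(0,3) -> caps B=0 W=0
Move 8: W@(1,2) -> caps B=0 W=0
Move 9: B@(2,2) -> caps B=0 W=0
Move 10: W@(2,3) -> caps B=0 W=2
Move 11: B@(1,1) -> caps B=0 W=2

Answer: .WW.
.BW.
W.BW
.B.B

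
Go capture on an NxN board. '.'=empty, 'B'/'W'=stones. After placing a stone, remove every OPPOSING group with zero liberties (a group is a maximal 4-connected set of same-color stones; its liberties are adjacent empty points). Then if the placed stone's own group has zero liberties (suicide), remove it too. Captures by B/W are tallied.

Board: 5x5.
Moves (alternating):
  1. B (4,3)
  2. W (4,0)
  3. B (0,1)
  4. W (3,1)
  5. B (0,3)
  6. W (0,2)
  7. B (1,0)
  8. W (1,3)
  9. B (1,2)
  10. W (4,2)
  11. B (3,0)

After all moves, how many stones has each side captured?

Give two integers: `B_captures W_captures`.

Answer: 1 0

Derivation:
Move 1: B@(4,3) -> caps B=0 W=0
Move 2: W@(4,0) -> caps B=0 W=0
Move 3: B@(0,1) -> caps B=0 W=0
Move 4: W@(3,1) -> caps B=0 W=0
Move 5: B@(0,3) -> caps B=0 W=0
Move 6: W@(0,2) -> caps B=0 W=0
Move 7: B@(1,0) -> caps B=0 W=0
Move 8: W@(1,3) -> caps B=0 W=0
Move 9: B@(1,2) -> caps B=1 W=0
Move 10: W@(4,2) -> caps B=1 W=0
Move 11: B@(3,0) -> caps B=1 W=0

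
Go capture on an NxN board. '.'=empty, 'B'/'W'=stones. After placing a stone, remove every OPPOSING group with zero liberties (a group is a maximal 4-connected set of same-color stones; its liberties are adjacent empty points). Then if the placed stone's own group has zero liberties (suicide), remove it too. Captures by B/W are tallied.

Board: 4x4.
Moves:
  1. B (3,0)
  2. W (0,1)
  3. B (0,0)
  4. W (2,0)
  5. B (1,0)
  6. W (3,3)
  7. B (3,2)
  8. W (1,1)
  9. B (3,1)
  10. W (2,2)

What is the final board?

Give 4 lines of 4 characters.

Answer: .W..
.W..
W.W.
BBBW

Derivation:
Move 1: B@(3,0) -> caps B=0 W=0
Move 2: W@(0,1) -> caps B=0 W=0
Move 3: B@(0,0) -> caps B=0 W=0
Move 4: W@(2,0) -> caps B=0 W=0
Move 5: B@(1,0) -> caps B=0 W=0
Move 6: W@(3,3) -> caps B=0 W=0
Move 7: B@(3,2) -> caps B=0 W=0
Move 8: W@(1,1) -> caps B=0 W=2
Move 9: B@(3,1) -> caps B=0 W=2
Move 10: W@(2,2) -> caps B=0 W=2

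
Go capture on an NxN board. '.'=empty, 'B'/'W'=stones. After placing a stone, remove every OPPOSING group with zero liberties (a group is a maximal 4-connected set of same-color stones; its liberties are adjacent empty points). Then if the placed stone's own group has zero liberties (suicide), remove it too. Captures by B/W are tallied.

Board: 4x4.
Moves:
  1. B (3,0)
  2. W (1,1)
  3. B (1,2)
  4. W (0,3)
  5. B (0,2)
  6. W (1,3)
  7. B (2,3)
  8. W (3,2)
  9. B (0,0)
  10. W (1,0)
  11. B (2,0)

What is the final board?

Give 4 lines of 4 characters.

Answer: B.B.
WWB.
B..B
B.W.

Derivation:
Move 1: B@(3,0) -> caps B=0 W=0
Move 2: W@(1,1) -> caps B=0 W=0
Move 3: B@(1,2) -> caps B=0 W=0
Move 4: W@(0,3) -> caps B=0 W=0
Move 5: B@(0,2) -> caps B=0 W=0
Move 6: W@(1,3) -> caps B=0 W=0
Move 7: B@(2,3) -> caps B=2 W=0
Move 8: W@(3,2) -> caps B=2 W=0
Move 9: B@(0,0) -> caps B=2 W=0
Move 10: W@(1,0) -> caps B=2 W=0
Move 11: B@(2,0) -> caps B=2 W=0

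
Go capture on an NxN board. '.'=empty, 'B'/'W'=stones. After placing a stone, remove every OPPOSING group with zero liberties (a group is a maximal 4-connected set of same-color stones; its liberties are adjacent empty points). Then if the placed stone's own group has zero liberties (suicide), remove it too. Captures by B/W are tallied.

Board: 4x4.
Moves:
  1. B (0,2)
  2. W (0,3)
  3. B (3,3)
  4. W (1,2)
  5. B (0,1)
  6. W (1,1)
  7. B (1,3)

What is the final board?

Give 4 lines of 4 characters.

Move 1: B@(0,2) -> caps B=0 W=0
Move 2: W@(0,3) -> caps B=0 W=0
Move 3: B@(3,3) -> caps B=0 W=0
Move 4: W@(1,2) -> caps B=0 W=0
Move 5: B@(0,1) -> caps B=0 W=0
Move 6: W@(1,1) -> caps B=0 W=0
Move 7: B@(1,3) -> caps B=1 W=0

Answer: .BB.
.WWB
....
...B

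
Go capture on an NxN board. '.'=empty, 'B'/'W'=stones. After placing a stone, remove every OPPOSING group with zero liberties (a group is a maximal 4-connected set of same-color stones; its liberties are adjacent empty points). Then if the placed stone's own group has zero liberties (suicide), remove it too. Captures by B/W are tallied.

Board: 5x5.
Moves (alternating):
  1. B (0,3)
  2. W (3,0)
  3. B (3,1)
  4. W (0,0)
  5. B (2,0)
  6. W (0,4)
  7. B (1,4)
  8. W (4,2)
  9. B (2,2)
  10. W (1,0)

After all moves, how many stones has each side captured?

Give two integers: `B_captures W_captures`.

Move 1: B@(0,3) -> caps B=0 W=0
Move 2: W@(3,0) -> caps B=0 W=0
Move 3: B@(3,1) -> caps B=0 W=0
Move 4: W@(0,0) -> caps B=0 W=0
Move 5: B@(2,0) -> caps B=0 W=0
Move 6: W@(0,4) -> caps B=0 W=0
Move 7: B@(1,4) -> caps B=1 W=0
Move 8: W@(4,2) -> caps B=1 W=0
Move 9: B@(2,2) -> caps B=1 W=0
Move 10: W@(1,0) -> caps B=1 W=0

Answer: 1 0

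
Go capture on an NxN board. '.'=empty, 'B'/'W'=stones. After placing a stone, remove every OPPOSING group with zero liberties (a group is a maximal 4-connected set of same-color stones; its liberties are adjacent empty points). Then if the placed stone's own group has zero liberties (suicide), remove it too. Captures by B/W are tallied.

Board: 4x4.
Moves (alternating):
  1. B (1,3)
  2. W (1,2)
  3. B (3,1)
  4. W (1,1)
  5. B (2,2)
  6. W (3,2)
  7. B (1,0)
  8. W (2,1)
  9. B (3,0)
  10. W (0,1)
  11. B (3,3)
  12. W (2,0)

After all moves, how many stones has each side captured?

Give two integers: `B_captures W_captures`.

Move 1: B@(1,3) -> caps B=0 W=0
Move 2: W@(1,2) -> caps B=0 W=0
Move 3: B@(3,1) -> caps B=0 W=0
Move 4: W@(1,1) -> caps B=0 W=0
Move 5: B@(2,2) -> caps B=0 W=0
Move 6: W@(3,2) -> caps B=0 W=0
Move 7: B@(1,0) -> caps B=0 W=0
Move 8: W@(2,1) -> caps B=0 W=0
Move 9: B@(3,0) -> caps B=0 W=0
Move 10: W@(0,1) -> caps B=0 W=0
Move 11: B@(3,3) -> caps B=1 W=0
Move 12: W@(2,0) -> caps B=1 W=0

Answer: 1 0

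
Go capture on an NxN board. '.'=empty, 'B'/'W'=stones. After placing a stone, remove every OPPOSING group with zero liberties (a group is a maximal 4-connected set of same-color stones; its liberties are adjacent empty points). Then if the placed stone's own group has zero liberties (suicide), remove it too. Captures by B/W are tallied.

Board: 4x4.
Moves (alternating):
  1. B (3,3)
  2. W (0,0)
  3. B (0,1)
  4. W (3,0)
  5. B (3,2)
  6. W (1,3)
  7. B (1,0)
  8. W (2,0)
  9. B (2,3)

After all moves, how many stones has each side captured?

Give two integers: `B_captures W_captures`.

Answer: 1 0

Derivation:
Move 1: B@(3,3) -> caps B=0 W=0
Move 2: W@(0,0) -> caps B=0 W=0
Move 3: B@(0,1) -> caps B=0 W=0
Move 4: W@(3,0) -> caps B=0 W=0
Move 5: B@(3,2) -> caps B=0 W=0
Move 6: W@(1,3) -> caps B=0 W=0
Move 7: B@(1,0) -> caps B=1 W=0
Move 8: W@(2,0) -> caps B=1 W=0
Move 9: B@(2,3) -> caps B=1 W=0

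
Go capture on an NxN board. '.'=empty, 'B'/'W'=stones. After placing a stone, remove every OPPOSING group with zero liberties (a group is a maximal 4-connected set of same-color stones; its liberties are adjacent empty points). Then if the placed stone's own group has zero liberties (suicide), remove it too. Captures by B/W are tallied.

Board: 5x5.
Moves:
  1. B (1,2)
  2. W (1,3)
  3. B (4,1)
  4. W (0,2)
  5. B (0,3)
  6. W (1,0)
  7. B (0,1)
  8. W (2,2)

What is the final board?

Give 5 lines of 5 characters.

Move 1: B@(1,2) -> caps B=0 W=0
Move 2: W@(1,3) -> caps B=0 W=0
Move 3: B@(4,1) -> caps B=0 W=0
Move 4: W@(0,2) -> caps B=0 W=0
Move 5: B@(0,3) -> caps B=0 W=0
Move 6: W@(1,0) -> caps B=0 W=0
Move 7: B@(0,1) -> caps B=1 W=0
Move 8: W@(2,2) -> caps B=1 W=0

Answer: .B.B.
W.BW.
..W..
.....
.B...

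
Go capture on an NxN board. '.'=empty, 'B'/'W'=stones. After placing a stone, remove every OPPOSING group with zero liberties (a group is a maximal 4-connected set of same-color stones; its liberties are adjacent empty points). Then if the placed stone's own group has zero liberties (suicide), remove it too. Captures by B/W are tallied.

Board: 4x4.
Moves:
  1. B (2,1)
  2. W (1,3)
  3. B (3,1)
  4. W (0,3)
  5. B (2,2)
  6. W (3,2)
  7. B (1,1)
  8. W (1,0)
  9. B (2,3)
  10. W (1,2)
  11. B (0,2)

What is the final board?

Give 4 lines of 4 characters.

Answer: ..B.
WB..
.BBB
.BW.

Derivation:
Move 1: B@(2,1) -> caps B=0 W=0
Move 2: W@(1,3) -> caps B=0 W=0
Move 3: B@(3,1) -> caps B=0 W=0
Move 4: W@(0,3) -> caps B=0 W=0
Move 5: B@(2,2) -> caps B=0 W=0
Move 6: W@(3,2) -> caps B=0 W=0
Move 7: B@(1,1) -> caps B=0 W=0
Move 8: W@(1,0) -> caps B=0 W=0
Move 9: B@(2,3) -> caps B=0 W=0
Move 10: W@(1,2) -> caps B=0 W=0
Move 11: B@(0,2) -> caps B=3 W=0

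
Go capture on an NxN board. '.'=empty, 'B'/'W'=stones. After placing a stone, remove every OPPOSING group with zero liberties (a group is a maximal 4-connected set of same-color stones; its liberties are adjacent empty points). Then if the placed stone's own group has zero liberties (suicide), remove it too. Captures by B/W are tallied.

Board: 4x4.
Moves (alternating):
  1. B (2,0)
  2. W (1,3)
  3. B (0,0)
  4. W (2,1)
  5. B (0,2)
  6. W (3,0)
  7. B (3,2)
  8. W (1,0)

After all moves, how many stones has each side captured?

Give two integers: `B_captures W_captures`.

Move 1: B@(2,0) -> caps B=0 W=0
Move 2: W@(1,3) -> caps B=0 W=0
Move 3: B@(0,0) -> caps B=0 W=0
Move 4: W@(2,1) -> caps B=0 W=0
Move 5: B@(0,2) -> caps B=0 W=0
Move 6: W@(3,0) -> caps B=0 W=0
Move 7: B@(3,2) -> caps B=0 W=0
Move 8: W@(1,0) -> caps B=0 W=1

Answer: 0 1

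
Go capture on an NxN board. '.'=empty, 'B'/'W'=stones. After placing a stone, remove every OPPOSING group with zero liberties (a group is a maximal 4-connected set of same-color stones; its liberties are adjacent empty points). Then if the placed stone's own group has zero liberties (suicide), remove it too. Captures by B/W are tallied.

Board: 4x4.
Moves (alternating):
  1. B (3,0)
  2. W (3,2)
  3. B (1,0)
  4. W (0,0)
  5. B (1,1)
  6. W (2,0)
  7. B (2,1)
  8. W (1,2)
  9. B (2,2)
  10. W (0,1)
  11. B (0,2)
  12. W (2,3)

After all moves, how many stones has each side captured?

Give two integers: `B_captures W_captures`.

Move 1: B@(3,0) -> caps B=0 W=0
Move 2: W@(3,2) -> caps B=0 W=0
Move 3: B@(1,0) -> caps B=0 W=0
Move 4: W@(0,0) -> caps B=0 W=0
Move 5: B@(1,1) -> caps B=0 W=0
Move 6: W@(2,0) -> caps B=0 W=0
Move 7: B@(2,1) -> caps B=1 W=0
Move 8: W@(1,2) -> caps B=1 W=0
Move 9: B@(2,2) -> caps B=1 W=0
Move 10: W@(0,1) -> caps B=1 W=0
Move 11: B@(0,2) -> caps B=3 W=0
Move 12: W@(2,3) -> caps B=3 W=0

Answer: 3 0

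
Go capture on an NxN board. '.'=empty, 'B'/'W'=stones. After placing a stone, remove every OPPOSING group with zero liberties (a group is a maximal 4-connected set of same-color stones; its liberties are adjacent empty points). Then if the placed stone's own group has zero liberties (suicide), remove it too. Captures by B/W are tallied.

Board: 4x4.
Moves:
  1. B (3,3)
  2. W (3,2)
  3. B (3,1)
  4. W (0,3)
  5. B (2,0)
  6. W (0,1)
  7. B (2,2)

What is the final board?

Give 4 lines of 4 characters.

Move 1: B@(3,3) -> caps B=0 W=0
Move 2: W@(3,2) -> caps B=0 W=0
Move 3: B@(3,1) -> caps B=0 W=0
Move 4: W@(0,3) -> caps B=0 W=0
Move 5: B@(2,0) -> caps B=0 W=0
Move 6: W@(0,1) -> caps B=0 W=0
Move 7: B@(2,2) -> caps B=1 W=0

Answer: .W.W
....
B.B.
.B.B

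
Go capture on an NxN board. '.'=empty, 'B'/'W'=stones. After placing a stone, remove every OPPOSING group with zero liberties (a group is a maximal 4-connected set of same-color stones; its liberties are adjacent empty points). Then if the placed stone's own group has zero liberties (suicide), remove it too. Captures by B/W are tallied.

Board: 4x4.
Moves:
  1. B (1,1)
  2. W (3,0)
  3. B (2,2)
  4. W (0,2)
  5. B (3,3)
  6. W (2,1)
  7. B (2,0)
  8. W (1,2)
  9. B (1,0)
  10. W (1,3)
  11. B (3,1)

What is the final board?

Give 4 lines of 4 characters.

Move 1: B@(1,1) -> caps B=0 W=0
Move 2: W@(3,0) -> caps B=0 W=0
Move 3: B@(2,2) -> caps B=0 W=0
Move 4: W@(0,2) -> caps B=0 W=0
Move 5: B@(3,3) -> caps B=0 W=0
Move 6: W@(2,1) -> caps B=0 W=0
Move 7: B@(2,0) -> caps B=0 W=0
Move 8: W@(1,2) -> caps B=0 W=0
Move 9: B@(1,0) -> caps B=0 W=0
Move 10: W@(1,3) -> caps B=0 W=0
Move 11: B@(3,1) -> caps B=2 W=0

Answer: ..W.
BBWW
B.B.
.B.B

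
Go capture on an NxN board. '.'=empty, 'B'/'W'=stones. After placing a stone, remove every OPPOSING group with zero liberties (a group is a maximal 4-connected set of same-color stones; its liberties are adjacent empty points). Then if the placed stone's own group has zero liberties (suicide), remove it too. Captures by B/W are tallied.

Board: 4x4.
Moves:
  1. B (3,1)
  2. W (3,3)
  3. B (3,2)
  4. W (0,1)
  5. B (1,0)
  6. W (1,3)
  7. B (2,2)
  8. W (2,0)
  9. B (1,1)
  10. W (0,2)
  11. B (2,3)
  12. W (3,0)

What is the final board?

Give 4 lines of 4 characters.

Answer: .WW.
BB.W
W.BB
WBB.

Derivation:
Move 1: B@(3,1) -> caps B=0 W=0
Move 2: W@(3,3) -> caps B=0 W=0
Move 3: B@(3,2) -> caps B=0 W=0
Move 4: W@(0,1) -> caps B=0 W=0
Move 5: B@(1,0) -> caps B=0 W=0
Move 6: W@(1,3) -> caps B=0 W=0
Move 7: B@(2,2) -> caps B=0 W=0
Move 8: W@(2,0) -> caps B=0 W=0
Move 9: B@(1,1) -> caps B=0 W=0
Move 10: W@(0,2) -> caps B=0 W=0
Move 11: B@(2,3) -> caps B=1 W=0
Move 12: W@(3,0) -> caps B=1 W=0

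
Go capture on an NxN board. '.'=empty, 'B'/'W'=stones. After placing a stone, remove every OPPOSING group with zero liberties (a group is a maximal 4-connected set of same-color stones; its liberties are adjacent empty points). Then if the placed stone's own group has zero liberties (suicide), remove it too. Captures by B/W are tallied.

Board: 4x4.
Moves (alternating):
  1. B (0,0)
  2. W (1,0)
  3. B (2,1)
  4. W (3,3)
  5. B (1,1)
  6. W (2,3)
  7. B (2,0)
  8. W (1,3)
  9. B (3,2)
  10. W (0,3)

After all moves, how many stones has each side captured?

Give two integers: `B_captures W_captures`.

Answer: 1 0

Derivation:
Move 1: B@(0,0) -> caps B=0 W=0
Move 2: W@(1,0) -> caps B=0 W=0
Move 3: B@(2,1) -> caps B=0 W=0
Move 4: W@(3,3) -> caps B=0 W=0
Move 5: B@(1,1) -> caps B=0 W=0
Move 6: W@(2,3) -> caps B=0 W=0
Move 7: B@(2,0) -> caps B=1 W=0
Move 8: W@(1,3) -> caps B=1 W=0
Move 9: B@(3,2) -> caps B=1 W=0
Move 10: W@(0,3) -> caps B=1 W=0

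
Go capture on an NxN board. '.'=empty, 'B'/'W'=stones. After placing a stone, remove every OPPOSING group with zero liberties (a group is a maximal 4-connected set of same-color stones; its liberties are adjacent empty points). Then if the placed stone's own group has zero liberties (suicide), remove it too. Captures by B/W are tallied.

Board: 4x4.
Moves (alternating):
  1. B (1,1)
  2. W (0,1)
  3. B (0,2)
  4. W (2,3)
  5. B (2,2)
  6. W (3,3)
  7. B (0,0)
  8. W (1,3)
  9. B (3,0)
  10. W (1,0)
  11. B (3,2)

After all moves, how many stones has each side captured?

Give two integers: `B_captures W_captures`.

Move 1: B@(1,1) -> caps B=0 W=0
Move 2: W@(0,1) -> caps B=0 W=0
Move 3: B@(0,2) -> caps B=0 W=0
Move 4: W@(2,3) -> caps B=0 W=0
Move 5: B@(2,2) -> caps B=0 W=0
Move 6: W@(3,3) -> caps B=0 W=0
Move 7: B@(0,0) -> caps B=1 W=0
Move 8: W@(1,3) -> caps B=1 W=0
Move 9: B@(3,0) -> caps B=1 W=0
Move 10: W@(1,0) -> caps B=1 W=0
Move 11: B@(3,2) -> caps B=1 W=0

Answer: 1 0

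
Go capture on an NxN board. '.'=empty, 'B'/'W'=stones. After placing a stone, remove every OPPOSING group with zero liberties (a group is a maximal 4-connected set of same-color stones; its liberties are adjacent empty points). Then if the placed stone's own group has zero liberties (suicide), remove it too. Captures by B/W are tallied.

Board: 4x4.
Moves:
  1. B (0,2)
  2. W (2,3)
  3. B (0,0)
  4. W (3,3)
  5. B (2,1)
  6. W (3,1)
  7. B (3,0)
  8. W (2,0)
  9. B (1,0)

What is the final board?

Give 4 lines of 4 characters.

Move 1: B@(0,2) -> caps B=0 W=0
Move 2: W@(2,3) -> caps B=0 W=0
Move 3: B@(0,0) -> caps B=0 W=0
Move 4: W@(3,3) -> caps B=0 W=0
Move 5: B@(2,1) -> caps B=0 W=0
Move 6: W@(3,1) -> caps B=0 W=0
Move 7: B@(3,0) -> caps B=0 W=0
Move 8: W@(2,0) -> caps B=0 W=1
Move 9: B@(1,0) -> caps B=0 W=1

Answer: B.B.
B...
WB.W
.W.W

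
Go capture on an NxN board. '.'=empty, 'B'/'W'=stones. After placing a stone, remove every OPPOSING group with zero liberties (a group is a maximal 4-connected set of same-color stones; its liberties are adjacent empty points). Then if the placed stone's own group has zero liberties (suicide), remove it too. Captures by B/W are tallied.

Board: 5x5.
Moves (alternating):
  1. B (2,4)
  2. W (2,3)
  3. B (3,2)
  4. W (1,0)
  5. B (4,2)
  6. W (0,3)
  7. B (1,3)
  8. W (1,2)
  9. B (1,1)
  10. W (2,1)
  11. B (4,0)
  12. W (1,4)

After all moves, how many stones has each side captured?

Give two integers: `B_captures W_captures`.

Answer: 0 1

Derivation:
Move 1: B@(2,4) -> caps B=0 W=0
Move 2: W@(2,3) -> caps B=0 W=0
Move 3: B@(3,2) -> caps B=0 W=0
Move 4: W@(1,0) -> caps B=0 W=0
Move 5: B@(4,2) -> caps B=0 W=0
Move 6: W@(0,3) -> caps B=0 W=0
Move 7: B@(1,3) -> caps B=0 W=0
Move 8: W@(1,2) -> caps B=0 W=0
Move 9: B@(1,1) -> caps B=0 W=0
Move 10: W@(2,1) -> caps B=0 W=0
Move 11: B@(4,0) -> caps B=0 W=0
Move 12: W@(1,4) -> caps B=0 W=1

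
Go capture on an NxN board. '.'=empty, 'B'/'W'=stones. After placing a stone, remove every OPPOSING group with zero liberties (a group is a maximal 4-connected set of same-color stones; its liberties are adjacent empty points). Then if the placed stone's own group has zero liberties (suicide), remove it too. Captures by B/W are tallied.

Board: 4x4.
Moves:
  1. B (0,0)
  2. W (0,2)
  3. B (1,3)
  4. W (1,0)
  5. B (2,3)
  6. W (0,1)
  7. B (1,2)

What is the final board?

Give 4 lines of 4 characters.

Move 1: B@(0,0) -> caps B=0 W=0
Move 2: W@(0,2) -> caps B=0 W=0
Move 3: B@(1,3) -> caps B=0 W=0
Move 4: W@(1,0) -> caps B=0 W=0
Move 5: B@(2,3) -> caps B=0 W=0
Move 6: W@(0,1) -> caps B=0 W=1
Move 7: B@(1,2) -> caps B=0 W=1

Answer: .WW.
W.BB
...B
....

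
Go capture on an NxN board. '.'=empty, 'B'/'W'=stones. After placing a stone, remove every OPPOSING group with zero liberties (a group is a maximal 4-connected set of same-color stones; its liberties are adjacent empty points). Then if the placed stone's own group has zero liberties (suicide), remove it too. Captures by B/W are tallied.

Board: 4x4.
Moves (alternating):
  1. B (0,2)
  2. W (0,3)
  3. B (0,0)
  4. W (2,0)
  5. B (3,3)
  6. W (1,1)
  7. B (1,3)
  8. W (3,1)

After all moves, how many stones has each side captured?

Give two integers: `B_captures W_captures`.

Answer: 1 0

Derivation:
Move 1: B@(0,2) -> caps B=0 W=0
Move 2: W@(0,3) -> caps B=0 W=0
Move 3: B@(0,0) -> caps B=0 W=0
Move 4: W@(2,0) -> caps B=0 W=0
Move 5: B@(3,3) -> caps B=0 W=0
Move 6: W@(1,1) -> caps B=0 W=0
Move 7: B@(1,3) -> caps B=1 W=0
Move 8: W@(3,1) -> caps B=1 W=0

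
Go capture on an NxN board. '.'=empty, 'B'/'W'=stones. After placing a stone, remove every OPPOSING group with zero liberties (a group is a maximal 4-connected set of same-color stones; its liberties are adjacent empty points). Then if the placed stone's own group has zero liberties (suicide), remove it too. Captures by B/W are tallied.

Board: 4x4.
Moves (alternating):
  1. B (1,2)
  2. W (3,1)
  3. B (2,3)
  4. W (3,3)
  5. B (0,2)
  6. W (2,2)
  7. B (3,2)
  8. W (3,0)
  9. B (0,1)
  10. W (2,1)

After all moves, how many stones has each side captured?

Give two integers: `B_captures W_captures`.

Answer: 1 0

Derivation:
Move 1: B@(1,2) -> caps B=0 W=0
Move 2: W@(3,1) -> caps B=0 W=0
Move 3: B@(2,3) -> caps B=0 W=0
Move 4: W@(3,3) -> caps B=0 W=0
Move 5: B@(0,2) -> caps B=0 W=0
Move 6: W@(2,2) -> caps B=0 W=0
Move 7: B@(3,2) -> caps B=1 W=0
Move 8: W@(3,0) -> caps B=1 W=0
Move 9: B@(0,1) -> caps B=1 W=0
Move 10: W@(2,1) -> caps B=1 W=0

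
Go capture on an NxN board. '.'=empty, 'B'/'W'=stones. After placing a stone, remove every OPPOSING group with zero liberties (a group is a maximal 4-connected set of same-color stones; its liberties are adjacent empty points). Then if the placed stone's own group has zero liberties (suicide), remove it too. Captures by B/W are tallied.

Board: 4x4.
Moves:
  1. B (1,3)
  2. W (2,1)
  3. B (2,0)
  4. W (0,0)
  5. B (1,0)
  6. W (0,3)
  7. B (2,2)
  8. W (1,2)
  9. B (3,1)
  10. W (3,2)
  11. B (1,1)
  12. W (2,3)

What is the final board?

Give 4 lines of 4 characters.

Move 1: B@(1,3) -> caps B=0 W=0
Move 2: W@(2,1) -> caps B=0 W=0
Move 3: B@(2,0) -> caps B=0 W=0
Move 4: W@(0,0) -> caps B=0 W=0
Move 5: B@(1,0) -> caps B=0 W=0
Move 6: W@(0,3) -> caps B=0 W=0
Move 7: B@(2,2) -> caps B=0 W=0
Move 8: W@(1,2) -> caps B=0 W=0
Move 9: B@(3,1) -> caps B=0 W=0
Move 10: W@(3,2) -> caps B=0 W=0
Move 11: B@(1,1) -> caps B=1 W=0
Move 12: W@(2,3) -> caps B=1 W=1

Answer: W..W
BBW.
B.BW
.BW.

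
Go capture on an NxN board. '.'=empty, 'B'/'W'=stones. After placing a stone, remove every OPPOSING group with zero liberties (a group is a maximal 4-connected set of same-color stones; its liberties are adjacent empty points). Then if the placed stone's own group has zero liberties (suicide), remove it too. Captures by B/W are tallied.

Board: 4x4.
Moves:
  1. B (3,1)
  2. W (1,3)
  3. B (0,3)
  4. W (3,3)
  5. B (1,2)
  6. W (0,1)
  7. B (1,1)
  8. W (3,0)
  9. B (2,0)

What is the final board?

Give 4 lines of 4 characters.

Move 1: B@(3,1) -> caps B=0 W=0
Move 2: W@(1,3) -> caps B=0 W=0
Move 3: B@(0,3) -> caps B=0 W=0
Move 4: W@(3,3) -> caps B=0 W=0
Move 5: B@(1,2) -> caps B=0 W=0
Move 6: W@(0,1) -> caps B=0 W=0
Move 7: B@(1,1) -> caps B=0 W=0
Move 8: W@(3,0) -> caps B=0 W=0
Move 9: B@(2,0) -> caps B=1 W=0

Answer: .W.B
.BBW
B...
.B.W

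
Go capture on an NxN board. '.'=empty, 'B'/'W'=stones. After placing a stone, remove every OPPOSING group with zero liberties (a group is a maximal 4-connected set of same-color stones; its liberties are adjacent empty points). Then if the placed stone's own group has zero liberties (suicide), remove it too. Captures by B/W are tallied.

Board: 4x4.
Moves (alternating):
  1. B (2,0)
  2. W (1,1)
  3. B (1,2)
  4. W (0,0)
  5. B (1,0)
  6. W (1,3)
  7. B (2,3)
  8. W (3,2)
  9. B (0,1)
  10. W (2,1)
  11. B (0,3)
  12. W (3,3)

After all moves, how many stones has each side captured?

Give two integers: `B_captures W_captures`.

Answer: 2 0

Derivation:
Move 1: B@(2,0) -> caps B=0 W=0
Move 2: W@(1,1) -> caps B=0 W=0
Move 3: B@(1,2) -> caps B=0 W=0
Move 4: W@(0,0) -> caps B=0 W=0
Move 5: B@(1,0) -> caps B=0 W=0
Move 6: W@(1,3) -> caps B=0 W=0
Move 7: B@(2,3) -> caps B=0 W=0
Move 8: W@(3,2) -> caps B=0 W=0
Move 9: B@(0,1) -> caps B=1 W=0
Move 10: W@(2,1) -> caps B=1 W=0
Move 11: B@(0,3) -> caps B=2 W=0
Move 12: W@(3,3) -> caps B=2 W=0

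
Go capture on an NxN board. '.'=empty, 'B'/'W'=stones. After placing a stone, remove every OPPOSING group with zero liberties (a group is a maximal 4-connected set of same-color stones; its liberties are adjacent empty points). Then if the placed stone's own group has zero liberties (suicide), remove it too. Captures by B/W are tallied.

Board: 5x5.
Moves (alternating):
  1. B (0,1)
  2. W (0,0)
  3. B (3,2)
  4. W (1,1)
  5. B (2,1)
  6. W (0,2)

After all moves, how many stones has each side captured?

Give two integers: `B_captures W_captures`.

Move 1: B@(0,1) -> caps B=0 W=0
Move 2: W@(0,0) -> caps B=0 W=0
Move 3: B@(3,2) -> caps B=0 W=0
Move 4: W@(1,1) -> caps B=0 W=0
Move 5: B@(2,1) -> caps B=0 W=0
Move 6: W@(0,2) -> caps B=0 W=1

Answer: 0 1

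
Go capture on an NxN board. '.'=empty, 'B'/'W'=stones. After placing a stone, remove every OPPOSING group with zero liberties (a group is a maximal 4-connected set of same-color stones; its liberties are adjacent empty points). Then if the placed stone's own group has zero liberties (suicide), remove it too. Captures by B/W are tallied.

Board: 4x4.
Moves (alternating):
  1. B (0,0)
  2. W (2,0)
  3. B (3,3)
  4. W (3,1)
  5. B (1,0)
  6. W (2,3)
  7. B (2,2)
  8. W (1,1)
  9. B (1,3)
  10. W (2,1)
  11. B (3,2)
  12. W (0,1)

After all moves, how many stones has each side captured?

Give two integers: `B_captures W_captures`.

Move 1: B@(0,0) -> caps B=0 W=0
Move 2: W@(2,0) -> caps B=0 W=0
Move 3: B@(3,3) -> caps B=0 W=0
Move 4: W@(3,1) -> caps B=0 W=0
Move 5: B@(1,0) -> caps B=0 W=0
Move 6: W@(2,3) -> caps B=0 W=0
Move 7: B@(2,2) -> caps B=0 W=0
Move 8: W@(1,1) -> caps B=0 W=0
Move 9: B@(1,3) -> caps B=1 W=0
Move 10: W@(2,1) -> caps B=1 W=0
Move 11: B@(3,2) -> caps B=1 W=0
Move 12: W@(0,1) -> caps B=1 W=2

Answer: 1 2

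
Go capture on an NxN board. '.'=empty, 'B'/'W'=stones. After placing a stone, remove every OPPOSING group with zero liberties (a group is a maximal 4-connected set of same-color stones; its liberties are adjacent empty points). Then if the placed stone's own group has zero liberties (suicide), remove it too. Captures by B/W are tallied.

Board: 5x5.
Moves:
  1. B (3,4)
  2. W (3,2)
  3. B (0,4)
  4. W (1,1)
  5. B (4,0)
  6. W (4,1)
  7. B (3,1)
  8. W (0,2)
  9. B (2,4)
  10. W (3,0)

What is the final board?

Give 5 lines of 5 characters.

Answer: ..W.B
.W...
....B
WBW.B
.W...

Derivation:
Move 1: B@(3,4) -> caps B=0 W=0
Move 2: W@(3,2) -> caps B=0 W=0
Move 3: B@(0,4) -> caps B=0 W=0
Move 4: W@(1,1) -> caps B=0 W=0
Move 5: B@(4,0) -> caps B=0 W=0
Move 6: W@(4,1) -> caps B=0 W=0
Move 7: B@(3,1) -> caps B=0 W=0
Move 8: W@(0,2) -> caps B=0 W=0
Move 9: B@(2,4) -> caps B=0 W=0
Move 10: W@(3,0) -> caps B=0 W=1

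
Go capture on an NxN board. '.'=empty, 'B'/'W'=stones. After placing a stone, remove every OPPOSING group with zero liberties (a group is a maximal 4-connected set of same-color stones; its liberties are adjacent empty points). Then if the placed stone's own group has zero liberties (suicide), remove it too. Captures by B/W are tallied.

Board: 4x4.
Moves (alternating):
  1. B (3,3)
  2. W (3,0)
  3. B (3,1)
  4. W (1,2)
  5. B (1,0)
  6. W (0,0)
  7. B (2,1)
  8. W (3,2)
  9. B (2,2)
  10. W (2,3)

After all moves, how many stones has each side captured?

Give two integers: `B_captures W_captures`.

Answer: 1 0

Derivation:
Move 1: B@(3,3) -> caps B=0 W=0
Move 2: W@(3,0) -> caps B=0 W=0
Move 3: B@(3,1) -> caps B=0 W=0
Move 4: W@(1,2) -> caps B=0 W=0
Move 5: B@(1,0) -> caps B=0 W=0
Move 6: W@(0,0) -> caps B=0 W=0
Move 7: B@(2,1) -> caps B=0 W=0
Move 8: W@(3,2) -> caps B=0 W=0
Move 9: B@(2,2) -> caps B=1 W=0
Move 10: W@(2,3) -> caps B=1 W=0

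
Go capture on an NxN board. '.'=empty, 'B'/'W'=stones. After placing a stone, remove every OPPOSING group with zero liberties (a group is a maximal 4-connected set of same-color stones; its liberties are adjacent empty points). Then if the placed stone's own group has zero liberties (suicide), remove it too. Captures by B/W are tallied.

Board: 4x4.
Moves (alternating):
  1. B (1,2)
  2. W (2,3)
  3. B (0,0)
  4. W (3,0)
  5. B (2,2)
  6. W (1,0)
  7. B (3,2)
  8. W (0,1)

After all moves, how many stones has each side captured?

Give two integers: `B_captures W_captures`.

Move 1: B@(1,2) -> caps B=0 W=0
Move 2: W@(2,3) -> caps B=0 W=0
Move 3: B@(0,0) -> caps B=0 W=0
Move 4: W@(3,0) -> caps B=0 W=0
Move 5: B@(2,2) -> caps B=0 W=0
Move 6: W@(1,0) -> caps B=0 W=0
Move 7: B@(3,2) -> caps B=0 W=0
Move 8: W@(0,1) -> caps B=0 W=1

Answer: 0 1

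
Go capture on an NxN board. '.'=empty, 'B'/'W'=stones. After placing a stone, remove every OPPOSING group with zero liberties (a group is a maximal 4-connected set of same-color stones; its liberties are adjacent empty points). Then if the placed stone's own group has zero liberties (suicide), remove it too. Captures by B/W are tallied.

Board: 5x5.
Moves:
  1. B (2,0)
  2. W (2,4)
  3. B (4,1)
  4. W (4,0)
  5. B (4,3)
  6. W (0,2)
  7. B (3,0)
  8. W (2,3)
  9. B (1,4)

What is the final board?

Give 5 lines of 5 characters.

Move 1: B@(2,0) -> caps B=0 W=0
Move 2: W@(2,4) -> caps B=0 W=0
Move 3: B@(4,1) -> caps B=0 W=0
Move 4: W@(4,0) -> caps B=0 W=0
Move 5: B@(4,3) -> caps B=0 W=0
Move 6: W@(0,2) -> caps B=0 W=0
Move 7: B@(3,0) -> caps B=1 W=0
Move 8: W@(2,3) -> caps B=1 W=0
Move 9: B@(1,4) -> caps B=1 W=0

Answer: ..W..
....B
B..WW
B....
.B.B.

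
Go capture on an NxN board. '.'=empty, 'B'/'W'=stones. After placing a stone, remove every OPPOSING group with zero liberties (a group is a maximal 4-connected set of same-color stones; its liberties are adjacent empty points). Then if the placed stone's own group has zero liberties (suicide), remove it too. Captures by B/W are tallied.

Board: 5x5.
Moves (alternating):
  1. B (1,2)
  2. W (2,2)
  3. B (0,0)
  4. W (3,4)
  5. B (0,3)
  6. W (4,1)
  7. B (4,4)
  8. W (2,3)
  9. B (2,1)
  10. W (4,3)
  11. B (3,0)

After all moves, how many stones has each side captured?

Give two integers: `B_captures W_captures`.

Move 1: B@(1,2) -> caps B=0 W=0
Move 2: W@(2,2) -> caps B=0 W=0
Move 3: B@(0,0) -> caps B=0 W=0
Move 4: W@(3,4) -> caps B=0 W=0
Move 5: B@(0,3) -> caps B=0 W=0
Move 6: W@(4,1) -> caps B=0 W=0
Move 7: B@(4,4) -> caps B=0 W=0
Move 8: W@(2,3) -> caps B=0 W=0
Move 9: B@(2,1) -> caps B=0 W=0
Move 10: W@(4,3) -> caps B=0 W=1
Move 11: B@(3,0) -> caps B=0 W=1

Answer: 0 1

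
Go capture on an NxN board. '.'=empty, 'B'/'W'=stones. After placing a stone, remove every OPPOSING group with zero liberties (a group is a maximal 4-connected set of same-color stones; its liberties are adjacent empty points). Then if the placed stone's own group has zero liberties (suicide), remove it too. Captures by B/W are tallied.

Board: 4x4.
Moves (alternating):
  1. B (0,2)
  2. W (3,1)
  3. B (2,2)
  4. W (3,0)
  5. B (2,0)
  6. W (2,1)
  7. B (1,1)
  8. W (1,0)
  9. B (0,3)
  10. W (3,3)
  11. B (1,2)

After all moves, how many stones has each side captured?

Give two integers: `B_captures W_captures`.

Move 1: B@(0,2) -> caps B=0 W=0
Move 2: W@(3,1) -> caps B=0 W=0
Move 3: B@(2,2) -> caps B=0 W=0
Move 4: W@(3,0) -> caps B=0 W=0
Move 5: B@(2,0) -> caps B=0 W=0
Move 6: W@(2,1) -> caps B=0 W=0
Move 7: B@(1,1) -> caps B=0 W=0
Move 8: W@(1,0) -> caps B=0 W=1
Move 9: B@(0,3) -> caps B=0 W=1
Move 10: W@(3,3) -> caps B=0 W=1
Move 11: B@(1,2) -> caps B=0 W=1

Answer: 0 1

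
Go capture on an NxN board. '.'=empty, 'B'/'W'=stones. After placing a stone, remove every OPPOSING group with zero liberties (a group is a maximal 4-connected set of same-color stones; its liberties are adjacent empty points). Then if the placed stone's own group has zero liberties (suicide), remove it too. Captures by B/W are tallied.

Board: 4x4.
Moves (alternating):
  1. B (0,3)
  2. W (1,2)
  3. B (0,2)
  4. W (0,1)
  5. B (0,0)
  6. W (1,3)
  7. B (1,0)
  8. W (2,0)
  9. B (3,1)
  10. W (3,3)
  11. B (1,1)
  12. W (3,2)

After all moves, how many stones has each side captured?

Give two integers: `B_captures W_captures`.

Move 1: B@(0,3) -> caps B=0 W=0
Move 2: W@(1,2) -> caps B=0 W=0
Move 3: B@(0,2) -> caps B=0 W=0
Move 4: W@(0,1) -> caps B=0 W=0
Move 5: B@(0,0) -> caps B=0 W=0
Move 6: W@(1,3) -> caps B=0 W=2
Move 7: B@(1,0) -> caps B=0 W=2
Move 8: W@(2,0) -> caps B=0 W=2
Move 9: B@(3,1) -> caps B=0 W=2
Move 10: W@(3,3) -> caps B=0 W=2
Move 11: B@(1,1) -> caps B=0 W=2
Move 12: W@(3,2) -> caps B=0 W=2

Answer: 0 2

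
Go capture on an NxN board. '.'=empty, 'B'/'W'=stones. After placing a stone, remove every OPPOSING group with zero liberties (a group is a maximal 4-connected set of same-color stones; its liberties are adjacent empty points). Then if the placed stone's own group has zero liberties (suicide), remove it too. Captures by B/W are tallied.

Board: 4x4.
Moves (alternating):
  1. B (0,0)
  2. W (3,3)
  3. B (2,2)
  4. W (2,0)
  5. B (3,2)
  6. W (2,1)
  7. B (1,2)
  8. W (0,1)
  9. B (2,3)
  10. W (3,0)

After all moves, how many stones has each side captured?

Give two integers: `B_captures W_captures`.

Move 1: B@(0,0) -> caps B=0 W=0
Move 2: W@(3,3) -> caps B=0 W=0
Move 3: B@(2,2) -> caps B=0 W=0
Move 4: W@(2,0) -> caps B=0 W=0
Move 5: B@(3,2) -> caps B=0 W=0
Move 6: W@(2,1) -> caps B=0 W=0
Move 7: B@(1,2) -> caps B=0 W=0
Move 8: W@(0,1) -> caps B=0 W=0
Move 9: B@(2,3) -> caps B=1 W=0
Move 10: W@(3,0) -> caps B=1 W=0

Answer: 1 0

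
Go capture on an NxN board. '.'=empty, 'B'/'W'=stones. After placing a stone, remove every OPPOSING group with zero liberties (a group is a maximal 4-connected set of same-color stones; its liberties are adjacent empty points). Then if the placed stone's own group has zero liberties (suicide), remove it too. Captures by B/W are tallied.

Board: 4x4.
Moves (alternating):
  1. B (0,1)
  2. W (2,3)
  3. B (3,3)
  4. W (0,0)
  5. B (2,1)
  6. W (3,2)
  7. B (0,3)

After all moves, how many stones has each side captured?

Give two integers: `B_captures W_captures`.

Answer: 0 1

Derivation:
Move 1: B@(0,1) -> caps B=0 W=0
Move 2: W@(2,3) -> caps B=0 W=0
Move 3: B@(3,3) -> caps B=0 W=0
Move 4: W@(0,0) -> caps B=0 W=0
Move 5: B@(2,1) -> caps B=0 W=0
Move 6: W@(3,2) -> caps B=0 W=1
Move 7: B@(0,3) -> caps B=0 W=1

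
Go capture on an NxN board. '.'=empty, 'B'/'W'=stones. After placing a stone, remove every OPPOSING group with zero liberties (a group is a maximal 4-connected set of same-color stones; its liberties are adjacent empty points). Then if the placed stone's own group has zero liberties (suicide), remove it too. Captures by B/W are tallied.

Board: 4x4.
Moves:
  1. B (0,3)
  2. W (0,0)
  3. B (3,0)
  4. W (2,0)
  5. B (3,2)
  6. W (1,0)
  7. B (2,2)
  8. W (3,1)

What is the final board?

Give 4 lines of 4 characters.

Answer: W..B
W...
W.B.
.WB.

Derivation:
Move 1: B@(0,3) -> caps B=0 W=0
Move 2: W@(0,0) -> caps B=0 W=0
Move 3: B@(3,0) -> caps B=0 W=0
Move 4: W@(2,0) -> caps B=0 W=0
Move 5: B@(3,2) -> caps B=0 W=0
Move 6: W@(1,0) -> caps B=0 W=0
Move 7: B@(2,2) -> caps B=0 W=0
Move 8: W@(3,1) -> caps B=0 W=1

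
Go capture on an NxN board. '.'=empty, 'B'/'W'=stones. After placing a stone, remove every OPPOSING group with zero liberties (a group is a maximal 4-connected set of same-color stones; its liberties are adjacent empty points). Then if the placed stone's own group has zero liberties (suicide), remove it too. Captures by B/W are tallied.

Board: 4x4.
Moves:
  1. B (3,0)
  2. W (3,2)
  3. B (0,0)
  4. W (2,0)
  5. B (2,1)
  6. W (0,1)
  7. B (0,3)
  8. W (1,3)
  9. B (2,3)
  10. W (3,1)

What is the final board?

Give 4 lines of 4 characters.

Move 1: B@(3,0) -> caps B=0 W=0
Move 2: W@(3,2) -> caps B=0 W=0
Move 3: B@(0,0) -> caps B=0 W=0
Move 4: W@(2,0) -> caps B=0 W=0
Move 5: B@(2,1) -> caps B=0 W=0
Move 6: W@(0,1) -> caps B=0 W=0
Move 7: B@(0,3) -> caps B=0 W=0
Move 8: W@(1,3) -> caps B=0 W=0
Move 9: B@(2,3) -> caps B=0 W=0
Move 10: W@(3,1) -> caps B=0 W=1

Answer: BW.B
...W
WB.B
.WW.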